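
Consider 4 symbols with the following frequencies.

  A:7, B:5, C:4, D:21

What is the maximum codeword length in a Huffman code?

3

Merge the two lowest-weight nodes at each step:
C(4) + B(5) → 9
A(7) + 9 → 16
16 + D(21) → 37
The rarest symbols sit at the bottom; the longest codeword is 3 bits.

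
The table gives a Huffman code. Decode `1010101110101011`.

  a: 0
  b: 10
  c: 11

Read left to right; each codeword is recognised as soon as it completes (prefix code):
  10→b | 10→b | 10→b | 11→c | 10→b | 10→b | 10→b | 11→c
Decoded message: bbbcbbbc

bbbcbbbc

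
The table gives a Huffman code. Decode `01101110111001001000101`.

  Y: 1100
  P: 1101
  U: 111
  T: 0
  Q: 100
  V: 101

Read left to right; each codeword is recognised as soon as it completes (prefix code):
  0→T | 1101→P | 1101→P | 1100→Y | 100→Q | 100→Q | 0→T | 101→V
Decoded message: TPPYQQTV

TPPYQQTV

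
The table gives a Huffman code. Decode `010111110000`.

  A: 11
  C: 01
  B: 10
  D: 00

CCAADD

Read left to right; each codeword is recognised as soon as it completes (prefix code):
  01→C | 01→C | 11→A | 11→A | 00→D | 00→D
Decoded message: CCAADD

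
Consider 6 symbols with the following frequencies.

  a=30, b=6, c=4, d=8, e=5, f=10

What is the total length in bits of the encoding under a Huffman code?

138

Build the Huffman tree bottom-up:
c(4) + e(5) → 9
b(6) + d(8) → 14
9 + f(10) → 19
14 + 19 → 33
a(30) + 33 → 63
Each symbol's bit-cost is frequency × depth; summing gives 138 bits (equivalently 9 + 14 + 19 + 33 + 63).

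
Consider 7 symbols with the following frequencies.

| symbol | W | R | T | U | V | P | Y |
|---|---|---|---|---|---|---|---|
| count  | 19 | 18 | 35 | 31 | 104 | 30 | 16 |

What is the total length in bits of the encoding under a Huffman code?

634

Build the Huffman tree bottom-up:
Y(16) + R(18) → 34
W(19) + P(30) → 49
U(31) + 34 → 65
T(35) + 49 → 84
65 + 84 → 149
V(104) + 149 → 253
Each symbol's bit-cost is frequency × depth; summing gives 634 bits (equivalently 34 + 49 + 65 + 84 + 149 + 253).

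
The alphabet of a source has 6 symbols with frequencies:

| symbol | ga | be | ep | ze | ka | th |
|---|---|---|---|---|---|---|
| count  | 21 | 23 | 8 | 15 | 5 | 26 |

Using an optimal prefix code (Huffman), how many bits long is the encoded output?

Build the Huffman tree bottom-up:
merge ka(5) and ep(8): 13
merge 13 and ze(15): 28
merge ga(21) and be(23): 44
merge th(26) and 28: 54
merge 44 and 54: 98
Each symbol's bit-cost is frequency × depth; summing gives 237 bits (equivalently 13 + 28 + 44 + 54 + 98).

237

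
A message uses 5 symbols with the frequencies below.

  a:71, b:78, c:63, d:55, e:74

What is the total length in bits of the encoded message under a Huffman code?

800

Greedily combine the two least-frequent nodes:
d(55) + c(63) → 118
a(71) + e(74) → 145
b(78) + 118 → 196
145 + 196 → 341
Total encoded bits = sum of merged weights = 118 + 145 + 196 + 341 = 800.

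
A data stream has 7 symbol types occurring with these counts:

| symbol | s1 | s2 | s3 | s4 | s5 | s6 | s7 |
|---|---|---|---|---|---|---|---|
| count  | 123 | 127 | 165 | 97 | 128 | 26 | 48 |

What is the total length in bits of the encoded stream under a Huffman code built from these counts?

1923

Greedily combine the two least-frequent nodes:
s6(26) + s7(48) → 74
74 + s4(97) → 171
s1(123) + s2(127) → 250
s5(128) + s3(165) → 293
171 + 250 → 421
293 + 421 → 714
The encoded length is the sum of every internal node's weight: 74 + 171 + 250 + 293 + 421 + 714 = 1923 bits.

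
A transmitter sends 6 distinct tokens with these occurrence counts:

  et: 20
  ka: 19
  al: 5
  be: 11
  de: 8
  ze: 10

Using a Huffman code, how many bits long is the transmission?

180

Build the Huffman tree bottom-up:
al(5) + de(8) → 13
ze(10) + be(11) → 21
13 + ka(19) → 32
et(20) + 21 → 41
32 + 41 → 73
Each symbol's bit-cost is frequency × depth; summing gives 180 bits (equivalently 13 + 21 + 32 + 41 + 73).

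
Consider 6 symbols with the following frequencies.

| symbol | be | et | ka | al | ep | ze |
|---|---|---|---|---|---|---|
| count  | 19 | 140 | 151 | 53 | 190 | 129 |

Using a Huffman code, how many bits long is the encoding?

Greedily combine the two least-frequent nodes:
combine be(19), al(53) → 72
combine 72, ze(129) → 201
combine et(140), ka(151) → 291
combine ep(190), 201 → 391
combine 291, 391 → 682
Total encoded bits = sum of merged weights = 72 + 201 + 291 + 391 + 682 = 1637.

1637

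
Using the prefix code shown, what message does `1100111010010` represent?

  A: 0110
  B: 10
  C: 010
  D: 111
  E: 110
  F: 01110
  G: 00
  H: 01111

Read left to right; each codeword is recognised as soon as it completes (prefix code):
  110→E | 01110→F | 10→B | 010→C
Decoded message: EFBC

EFBC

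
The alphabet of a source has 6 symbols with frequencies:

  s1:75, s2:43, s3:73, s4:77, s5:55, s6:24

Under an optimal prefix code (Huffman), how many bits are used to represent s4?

Build the tree from the bottom:
combine s6(24), s2(43) → 67
combine s5(55), 67 → 122
combine s3(73), s1(75) → 148
combine s4(77), 122 → 199
combine 148, 199 → 347
The subtree containing s4 is merged 2 times, so code length = 2.

2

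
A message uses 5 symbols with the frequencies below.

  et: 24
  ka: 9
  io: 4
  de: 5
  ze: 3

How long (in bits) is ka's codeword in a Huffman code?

2

Repeatedly merge the two smallest:
merge ze(3) and io(4): 7
merge de(5) and 7: 12
merge ka(9) and 12: 21
merge 21 and et(24): 45
ka's leaf is at depth 2, giving a 2-bit codeword.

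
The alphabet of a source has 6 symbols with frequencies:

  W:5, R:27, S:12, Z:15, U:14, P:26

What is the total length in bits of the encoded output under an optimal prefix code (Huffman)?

244

Greedily combine the two least-frequent nodes:
combine W(5), S(12) → 17
combine U(14), Z(15) → 29
combine 17, P(26) → 43
combine R(27), 29 → 56
combine 43, 56 → 99
Total encoded bits = sum of merged weights = 17 + 29 + 43 + 56 + 99 = 244.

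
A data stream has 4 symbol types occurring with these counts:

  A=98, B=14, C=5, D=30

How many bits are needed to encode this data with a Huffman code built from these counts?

Merge the two smallest weights repeatedly:
combine C(5), B(14) → 19
combine 19, D(30) → 49
combine 49, A(98) → 147
Total encoded bits = sum of merged weights = 19 + 49 + 147 = 215.

215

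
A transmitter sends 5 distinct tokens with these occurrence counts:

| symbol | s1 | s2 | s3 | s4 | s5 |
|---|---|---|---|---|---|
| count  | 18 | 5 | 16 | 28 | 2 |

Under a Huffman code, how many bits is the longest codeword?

4

Merge the two lowest-weight nodes at each step:
s5(2) + s2(5) → 7
7 + s3(16) → 23
s1(18) + 23 → 41
s4(28) + 41 → 69
The rarest symbols sit at the bottom; the longest codeword is 4 bits.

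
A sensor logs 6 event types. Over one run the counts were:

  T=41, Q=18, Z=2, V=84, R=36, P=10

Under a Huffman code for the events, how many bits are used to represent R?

3

Huffman merges, smallest pair first:
combine Z(2), P(10) → 12
combine 12, Q(18) → 30
combine 30, R(36) → 66
combine T(41), 66 → 107
combine V(84), 107 → 191
R sits 3 levels below the root, so its codeword is 3 bits.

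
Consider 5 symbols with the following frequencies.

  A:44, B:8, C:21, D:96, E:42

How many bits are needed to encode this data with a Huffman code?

Greedily combine the two least-frequent nodes:
combine B(8), C(21) → 29
combine 29, E(42) → 71
combine A(44), 71 → 115
combine D(96), 115 → 211
Total encoded bits = sum of merged weights = 29 + 71 + 115 + 211 = 426.

426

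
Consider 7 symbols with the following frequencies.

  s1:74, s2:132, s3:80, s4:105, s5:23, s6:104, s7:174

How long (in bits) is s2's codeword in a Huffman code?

Repeatedly merge the two smallest:
combine s5(23), s1(74) → 97
combine s3(80), 97 → 177
combine s6(104), s4(105) → 209
combine s2(132), s7(174) → 306
combine 177, 209 → 386
combine 306, 386 → 692
s2 sits 2 levels below the root, so its codeword is 2 bits.

2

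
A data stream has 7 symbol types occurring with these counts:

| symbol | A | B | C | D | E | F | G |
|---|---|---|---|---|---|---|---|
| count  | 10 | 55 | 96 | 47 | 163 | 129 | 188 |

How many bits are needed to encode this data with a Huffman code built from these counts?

Greedily combine the two least-frequent nodes:
merge A(10) and D(47): 57
merge B(55) and 57: 112
merge C(96) and 112: 208
merge F(129) and E(163): 292
merge G(188) and 208: 396
merge 292 and 396: 688
Total encoded bits = sum of merged weights = 57 + 112 + 208 + 292 + 396 + 688 = 1753.

1753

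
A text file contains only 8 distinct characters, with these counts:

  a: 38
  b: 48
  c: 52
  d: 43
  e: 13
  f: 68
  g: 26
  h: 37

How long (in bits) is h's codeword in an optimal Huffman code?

Build the tree from the bottom:
merge e(13) and g(26): 39
merge h(37) and a(38): 75
merge 39 and d(43): 82
merge b(48) and c(52): 100
merge f(68) and 75: 143
merge 82 and 100: 182
merge 143 and 182: 325
h sits 3 levels below the root, so its codeword is 3 bits.

3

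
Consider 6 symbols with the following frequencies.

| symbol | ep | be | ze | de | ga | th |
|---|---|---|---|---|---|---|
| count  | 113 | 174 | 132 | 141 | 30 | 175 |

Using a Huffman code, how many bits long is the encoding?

1946

Build the Huffman tree bottom-up:
ga(30) + ep(113) → 143
ze(132) + de(141) → 273
143 + be(174) → 317
th(175) + 273 → 448
317 + 448 → 765
Total encoded bits = sum of merged weights = 143 + 273 + 317 + 448 + 765 = 1946.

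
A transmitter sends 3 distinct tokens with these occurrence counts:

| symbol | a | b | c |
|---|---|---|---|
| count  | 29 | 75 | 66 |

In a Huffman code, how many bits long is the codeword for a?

2

Repeatedly merge the two smallest:
a(29) + c(66) → 95
b(75) + 95 → 170
The subtree containing a is merged 2 times, so code length = 2.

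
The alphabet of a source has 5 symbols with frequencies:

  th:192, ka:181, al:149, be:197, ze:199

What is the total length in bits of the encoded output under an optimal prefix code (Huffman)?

Merge the two smallest weights repeatedly:
merge al(149) and ka(181): 330
merge th(192) and be(197): 389
merge ze(199) and 330: 529
merge 389 and 529: 918
The encoded length is the sum of every internal node's weight: 330 + 389 + 529 + 918 = 2166 bits.

2166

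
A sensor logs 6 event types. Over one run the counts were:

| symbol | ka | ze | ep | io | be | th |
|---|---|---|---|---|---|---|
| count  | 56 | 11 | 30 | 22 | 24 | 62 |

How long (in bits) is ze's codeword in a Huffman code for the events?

3

Huffman merges, smallest pair first:
merge ze(11) and io(22): 33
merge be(24) and ep(30): 54
merge 33 and 54: 87
merge ka(56) and th(62): 118
merge 87 and 118: 205
ze's leaf is at depth 3, giving a 3-bit codeword.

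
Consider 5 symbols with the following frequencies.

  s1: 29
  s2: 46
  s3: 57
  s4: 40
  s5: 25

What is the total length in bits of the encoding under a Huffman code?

Merge the two smallest weights repeatedly:
merge s5(25) and s1(29): 54
merge s4(40) and s2(46): 86
merge 54 and s3(57): 111
merge 86 and 111: 197
Each symbol's bit-cost is frequency × depth; summing gives 448 bits (equivalently 54 + 86 + 111 + 197).

448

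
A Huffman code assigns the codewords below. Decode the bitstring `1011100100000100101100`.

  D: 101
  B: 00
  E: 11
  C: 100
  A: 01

Read left to right; each codeword is recognised as soon as it completes (prefix code):
  101→D | 11→E | 00→B | 100→C | 00→B | 01→A | 00→B | 101→D | 100→C
Decoded message: DEBCBABDC

DEBCBABDC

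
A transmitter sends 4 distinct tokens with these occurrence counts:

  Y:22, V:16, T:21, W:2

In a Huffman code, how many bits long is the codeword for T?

2

Huffman merges, smallest pair first:
W(2) + V(16) → 18
18 + T(21) → 39
Y(22) + 39 → 61
T sits 2 levels below the root, so its codeword is 2 bits.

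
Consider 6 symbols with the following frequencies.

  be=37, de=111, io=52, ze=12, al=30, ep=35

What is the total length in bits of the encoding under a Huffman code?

651

Merge the two smallest weights repeatedly:
combine ze(12), al(30) → 42
combine ep(35), be(37) → 72
combine 42, io(52) → 94
combine 72, 94 → 166
combine de(111), 166 → 277
Each symbol's bit-cost is frequency × depth; summing gives 651 bits (equivalently 42 + 72 + 94 + 166 + 277).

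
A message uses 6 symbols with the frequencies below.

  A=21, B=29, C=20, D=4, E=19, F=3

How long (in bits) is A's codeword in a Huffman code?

Huffman merges, smallest pair first:
combine F(3), D(4) → 7
combine 7, E(19) → 26
combine C(20), A(21) → 41
combine 26, B(29) → 55
combine 41, 55 → 96
The subtree containing A is merged 2 times, so code length = 2.

2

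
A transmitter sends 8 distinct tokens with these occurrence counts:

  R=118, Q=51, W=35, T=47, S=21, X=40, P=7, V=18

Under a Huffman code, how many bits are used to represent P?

Build the tree from the bottom:
P(7) + V(18) → 25
S(21) + 25 → 46
W(35) + X(40) → 75
46 + T(47) → 93
Q(51) + 75 → 126
93 + R(118) → 211
126 + 211 → 337
P's leaf is at depth 5, giving a 5-bit codeword.

5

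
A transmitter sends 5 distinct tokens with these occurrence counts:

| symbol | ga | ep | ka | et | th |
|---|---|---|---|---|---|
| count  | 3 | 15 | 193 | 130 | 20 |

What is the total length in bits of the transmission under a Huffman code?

Greedily combine the two least-frequent nodes:
combine ga(3), ep(15) → 18
combine 18, th(20) → 38
combine 38, et(130) → 168
combine 168, ka(193) → 361
Total encoded bits = sum of merged weights = 18 + 38 + 168 + 361 = 585.

585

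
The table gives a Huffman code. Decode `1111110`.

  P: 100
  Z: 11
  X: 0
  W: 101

ZZZX

Read left to right; each codeword is recognised as soon as it completes (prefix code):
  11→Z | 11→Z | 11→Z | 0→X
Decoded message: ZZZX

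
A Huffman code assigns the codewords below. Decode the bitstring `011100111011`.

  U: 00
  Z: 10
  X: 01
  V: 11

XVUVZV

Read left to right; each codeword is recognised as soon as it completes (prefix code):
  01→X | 11→V | 00→U | 11→V | 10→Z | 11→V
Decoded message: XVUVZV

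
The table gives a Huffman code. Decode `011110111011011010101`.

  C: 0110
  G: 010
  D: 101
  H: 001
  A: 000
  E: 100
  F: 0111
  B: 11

FDBCBGD

Read left to right; each codeword is recognised as soon as it completes (prefix code):
  0111→F | 101→D | 11→B | 0110→C | 11→B | 010→G | 101→D
Decoded message: FDBCBGD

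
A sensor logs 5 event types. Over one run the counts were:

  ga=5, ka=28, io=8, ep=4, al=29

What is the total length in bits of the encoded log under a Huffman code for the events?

145

Greedily combine the two least-frequent nodes:
merge ep(4) and ga(5): 9
merge io(8) and 9: 17
merge 17 and ka(28): 45
merge al(29) and 45: 74
The encoded length is the sum of every internal node's weight: 9 + 17 + 45 + 74 = 145 bits.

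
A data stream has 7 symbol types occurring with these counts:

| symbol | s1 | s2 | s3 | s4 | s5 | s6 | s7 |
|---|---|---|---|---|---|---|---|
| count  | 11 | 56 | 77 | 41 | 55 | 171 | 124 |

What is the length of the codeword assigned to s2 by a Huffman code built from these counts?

3

Build the tree from the bottom:
combine s1(11), s4(41) → 52
combine 52, s5(55) → 107
combine s2(56), s3(77) → 133
combine 107, s7(124) → 231
combine 133, s6(171) → 304
combine 231, 304 → 535
s2 sits 3 levels below the root, so its codeword is 3 bits.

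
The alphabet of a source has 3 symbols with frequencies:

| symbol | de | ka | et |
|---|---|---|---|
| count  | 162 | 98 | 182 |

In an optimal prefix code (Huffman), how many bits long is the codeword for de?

2

Huffman merges, smallest pair first:
ka(98) + de(162) → 260
et(182) + 260 → 442
de's leaf is at depth 2, giving a 2-bit codeword.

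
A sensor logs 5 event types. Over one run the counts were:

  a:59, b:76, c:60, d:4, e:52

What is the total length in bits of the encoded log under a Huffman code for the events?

Build the Huffman tree bottom-up:
combine d(4), e(52) → 56
combine 56, a(59) → 115
combine c(60), b(76) → 136
combine 115, 136 → 251
Each symbol's bit-cost is frequency × depth; summing gives 558 bits (equivalently 56 + 115 + 136 + 251).

558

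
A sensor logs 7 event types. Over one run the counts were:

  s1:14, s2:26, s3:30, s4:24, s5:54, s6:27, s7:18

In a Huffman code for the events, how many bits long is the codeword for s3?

3

Repeatedly merge the two smallest:
s1(14) + s7(18) → 32
s4(24) + s2(26) → 50
s6(27) + s3(30) → 57
32 + 50 → 82
s5(54) + 57 → 111
82 + 111 → 193
s3's leaf is at depth 3, giving a 3-bit codeword.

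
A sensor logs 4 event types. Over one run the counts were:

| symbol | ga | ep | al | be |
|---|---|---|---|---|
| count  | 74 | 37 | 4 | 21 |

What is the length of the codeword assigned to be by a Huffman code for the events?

3

Repeatedly merge the two smallest:
combine al(4), be(21) → 25
combine 25, ep(37) → 62
combine 62, ga(74) → 136
be's leaf is at depth 3, giving a 3-bit codeword.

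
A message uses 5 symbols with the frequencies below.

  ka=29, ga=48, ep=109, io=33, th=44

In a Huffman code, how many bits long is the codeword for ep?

Huffman merges, smallest pair first:
merge ka(29) and io(33): 62
merge th(44) and ga(48): 92
merge 62 and 92: 154
merge ep(109) and 154: 263
ep sits one level below the root: a 1-bit codeword.

1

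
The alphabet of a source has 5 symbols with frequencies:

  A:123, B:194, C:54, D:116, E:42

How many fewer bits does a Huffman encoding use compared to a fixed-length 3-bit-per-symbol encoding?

Fixed-length: 3 bits × 529 symbols = 1587 bits.
Huffman merges:
merge E(42) and C(54): 96
merge 96 and D(116): 212
merge A(123) and B(194): 317
merge 212 and 317: 529
Huffman total = 96 + 212 + 317 + 529 = 1154 bits.
Saving = 1587 − 1154 = 433 bits.

433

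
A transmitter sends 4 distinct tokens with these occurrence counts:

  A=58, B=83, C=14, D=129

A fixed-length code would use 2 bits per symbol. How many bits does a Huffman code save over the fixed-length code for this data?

57

Fixed-length: 2 bits × 284 symbols = 568 bits.
Huffman merges:
combine C(14), A(58) → 72
combine 72, B(83) → 155
combine D(129), 155 → 284
Huffman total = 72 + 155 + 284 = 511 bits.
Saving = 568 − 511 = 57 bits.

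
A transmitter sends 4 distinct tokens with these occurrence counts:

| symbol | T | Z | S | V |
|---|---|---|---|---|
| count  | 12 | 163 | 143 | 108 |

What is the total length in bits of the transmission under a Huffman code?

809

Build the Huffman tree bottom-up:
combine T(12), V(108) → 120
combine 120, S(143) → 263
combine Z(163), 263 → 426
The encoded length is the sum of every internal node's weight: 120 + 263 + 426 = 809 bits.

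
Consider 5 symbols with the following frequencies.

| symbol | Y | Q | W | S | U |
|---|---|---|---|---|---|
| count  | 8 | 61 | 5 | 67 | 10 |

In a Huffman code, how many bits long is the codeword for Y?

4

Huffman merges, smallest pair first:
W(5) + Y(8) → 13
U(10) + 13 → 23
23 + Q(61) → 84
S(67) + 84 → 151
Y sits 4 levels below the root, so its codeword is 4 bits.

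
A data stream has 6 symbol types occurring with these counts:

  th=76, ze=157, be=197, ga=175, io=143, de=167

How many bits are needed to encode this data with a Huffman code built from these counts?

2373

Merge the two smallest weights repeatedly:
combine th(76), io(143) → 219
combine ze(157), de(167) → 324
combine ga(175), be(197) → 372
combine 219, 324 → 543
combine 372, 543 → 915
Each symbol's bit-cost is frequency × depth; summing gives 2373 bits (equivalently 219 + 324 + 372 + 543 + 915).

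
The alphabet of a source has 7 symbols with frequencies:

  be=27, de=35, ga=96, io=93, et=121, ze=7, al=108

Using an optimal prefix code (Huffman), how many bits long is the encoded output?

1239

Greedily combine the two least-frequent nodes:
combine ze(7), be(27) → 34
combine 34, de(35) → 69
combine 69, io(93) → 162
combine ga(96), al(108) → 204
combine et(121), 162 → 283
combine 204, 283 → 487
Each symbol's bit-cost is frequency × depth; summing gives 1239 bits (equivalently 34 + 69 + 162 + 204 + 283 + 487).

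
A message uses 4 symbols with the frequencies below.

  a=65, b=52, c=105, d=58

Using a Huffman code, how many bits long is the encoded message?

560

Greedily combine the two least-frequent nodes:
b(52) + d(58) → 110
a(65) + c(105) → 170
110 + 170 → 280
Total encoded bits = sum of merged weights = 110 + 170 + 280 = 560.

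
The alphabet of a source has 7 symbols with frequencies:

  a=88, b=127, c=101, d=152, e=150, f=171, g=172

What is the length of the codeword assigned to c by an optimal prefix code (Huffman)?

3

Build the tree from the bottom:
a(88) + c(101) → 189
b(127) + e(150) → 277
d(152) + f(171) → 323
g(172) + 189 → 361
277 + 323 → 600
361 + 600 → 961
c sits 3 levels below the root, so its codeword is 3 bits.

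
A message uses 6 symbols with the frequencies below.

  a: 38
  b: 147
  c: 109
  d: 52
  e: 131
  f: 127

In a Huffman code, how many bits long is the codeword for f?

Huffman merges, smallest pair first:
merge a(38) and d(52): 90
merge 90 and c(109): 199
merge f(127) and e(131): 258
merge b(147) and 199: 346
merge 258 and 346: 604
The subtree containing f is merged 2 times, so code length = 2.

2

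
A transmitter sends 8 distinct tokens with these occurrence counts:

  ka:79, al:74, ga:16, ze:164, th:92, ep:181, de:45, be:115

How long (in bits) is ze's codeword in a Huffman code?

2

Repeatedly merge the two smallest:
merge ga(16) and de(45): 61
merge 61 and al(74): 135
merge ka(79) and th(92): 171
merge be(115) and 135: 250
merge ze(164) and 171: 335
merge ep(181) and 250: 431
merge 335 and 431: 766
ze sits 2 levels below the root, so its codeword is 2 bits.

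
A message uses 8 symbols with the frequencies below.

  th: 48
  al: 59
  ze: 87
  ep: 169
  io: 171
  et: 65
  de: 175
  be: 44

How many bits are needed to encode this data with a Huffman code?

2324

Greedily combine the two least-frequent nodes:
combine be(44), th(48) → 92
combine al(59), et(65) → 124
combine ze(87), 92 → 179
combine 124, ep(169) → 293
combine io(171), de(175) → 346
combine 179, 293 → 472
combine 346, 472 → 818
Each symbol's bit-cost is frequency × depth; summing gives 2324 bits (equivalently 92 + 124 + 179 + 293 + 346 + 472 + 818).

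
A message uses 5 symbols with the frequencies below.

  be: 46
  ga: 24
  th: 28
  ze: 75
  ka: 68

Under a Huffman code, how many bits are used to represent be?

Huffman merges, smallest pair first:
combine ga(24), th(28) → 52
combine be(46), 52 → 98
combine ka(68), ze(75) → 143
combine 98, 143 → 241
be sits 2 levels below the root, so its codeword is 2 bits.

2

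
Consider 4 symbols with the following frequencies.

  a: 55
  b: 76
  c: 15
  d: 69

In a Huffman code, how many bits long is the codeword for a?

3

Build the tree from the bottom:
merge c(15) and a(55): 70
merge d(69) and 70: 139
merge b(76) and 139: 215
a's leaf is at depth 3, giving a 3-bit codeword.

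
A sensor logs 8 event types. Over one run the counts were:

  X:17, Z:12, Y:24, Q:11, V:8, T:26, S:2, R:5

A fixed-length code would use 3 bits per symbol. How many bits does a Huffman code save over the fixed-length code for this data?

Fixed-length: 3 bits × 105 symbols = 315 bits.
Huffman merges:
merge S(2) and R(5): 7
merge 7 and V(8): 15
merge Q(11) and Z(12): 23
merge 15 and X(17): 32
merge 23 and Y(24): 47
merge T(26) and 32: 58
merge 47 and 58: 105
Huffman total = 7 + 15 + 23 + 32 + 47 + 58 + 105 = 287 bits.
Saving = 315 − 287 = 28 bits.

28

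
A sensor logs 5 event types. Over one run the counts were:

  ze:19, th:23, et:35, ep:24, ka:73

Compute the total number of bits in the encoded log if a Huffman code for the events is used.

Greedily combine the two least-frequent nodes:
combine ze(19), th(23) → 42
combine ep(24), et(35) → 59
combine 42, 59 → 101
combine ka(73), 101 → 174
Each symbol's bit-cost is frequency × depth; summing gives 376 bits (equivalently 42 + 59 + 101 + 174).

376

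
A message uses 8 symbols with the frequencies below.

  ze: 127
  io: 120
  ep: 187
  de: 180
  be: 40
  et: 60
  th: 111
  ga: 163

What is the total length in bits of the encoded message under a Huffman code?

2877

Merge the two smallest weights repeatedly:
merge be(40) and et(60): 100
merge 100 and th(111): 211
merge io(120) and ze(127): 247
merge ga(163) and de(180): 343
merge ep(187) and 211: 398
merge 247 and 343: 590
merge 398 and 590: 988
Each symbol's bit-cost is frequency × depth; summing gives 2877 bits (equivalently 100 + 211 + 247 + 343 + 398 + 590 + 988).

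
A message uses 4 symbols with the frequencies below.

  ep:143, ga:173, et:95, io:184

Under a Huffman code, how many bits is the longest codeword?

2

Merge the two lowest-weight nodes at each step:
merge et(95) and ep(143): 238
merge ga(173) and io(184): 357
merge 238 and 357: 595
The first pair merged (et, ep) ends up deepest, at depth 2.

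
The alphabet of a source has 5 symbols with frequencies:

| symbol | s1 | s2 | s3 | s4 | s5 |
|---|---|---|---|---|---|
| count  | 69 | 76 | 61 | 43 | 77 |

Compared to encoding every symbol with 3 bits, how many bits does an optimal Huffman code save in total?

222

Fixed-length: 3 bits × 326 symbols = 978 bits.
Huffman merges:
merge s4(43) and s3(61): 104
merge s1(69) and s2(76): 145
merge s5(77) and 104: 181
merge 145 and 181: 326
Huffman total = 104 + 145 + 181 + 326 = 756 bits.
Saving = 978 − 756 = 222 bits.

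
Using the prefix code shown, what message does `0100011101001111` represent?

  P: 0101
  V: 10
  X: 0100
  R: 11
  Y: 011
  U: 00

Read left to right; each codeword is recognised as soon as it completes (prefix code):
  0100→X | 011→Y | 10→V | 10→V | 011→Y | 11→R
Decoded message: XYVVYR

XYVVYR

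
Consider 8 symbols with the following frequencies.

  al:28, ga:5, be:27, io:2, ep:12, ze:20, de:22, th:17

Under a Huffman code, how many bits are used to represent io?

Huffman merges, smallest pair first:
io(2) + ga(5) → 7
7 + ep(12) → 19
th(17) + 19 → 36
ze(20) + de(22) → 42
be(27) + al(28) → 55
36 + 42 → 78
55 + 78 → 133
The subtree containing io is merged 5 times, so code length = 5.

5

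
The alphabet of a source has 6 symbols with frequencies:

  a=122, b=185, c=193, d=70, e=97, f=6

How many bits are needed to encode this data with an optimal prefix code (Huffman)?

Build the Huffman tree bottom-up:
merge f(6) and d(70): 76
merge 76 and e(97): 173
merge a(122) and 173: 295
merge b(185) and c(193): 378
merge 295 and 378: 673
Total encoded bits = sum of merged weights = 76 + 173 + 295 + 378 + 673 = 1595.

1595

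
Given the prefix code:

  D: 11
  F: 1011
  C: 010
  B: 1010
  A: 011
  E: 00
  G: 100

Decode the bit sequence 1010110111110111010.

Read left to right; each codeword is recognised as soon as it completes (prefix code):
  1010→B | 11→D | 011→A | 11→D | 1011→F | 1010→B
Decoded message: BDADFB

BDADFB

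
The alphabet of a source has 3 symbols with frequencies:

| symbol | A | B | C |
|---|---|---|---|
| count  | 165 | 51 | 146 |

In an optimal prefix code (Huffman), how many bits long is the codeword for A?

1

Huffman merges, smallest pair first:
combine B(51), C(146) → 197
combine A(165), 197 → 362
A sits one level below the root: a 1-bit codeword.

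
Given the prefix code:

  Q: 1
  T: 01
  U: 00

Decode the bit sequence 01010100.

Read left to right; each codeword is recognised as soon as it completes (prefix code):
  01→T | 01→T | 01→T | 00→U
Decoded message: TTTU

TTTU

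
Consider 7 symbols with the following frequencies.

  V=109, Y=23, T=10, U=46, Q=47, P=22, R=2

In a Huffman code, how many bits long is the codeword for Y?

Build the tree from the bottom:
R(2) + T(10) → 12
12 + P(22) → 34
Y(23) + 34 → 57
U(46) + Q(47) → 93
57 + 93 → 150
V(109) + 150 → 259
Y sits 3 levels below the root, so its codeword is 3 bits.

3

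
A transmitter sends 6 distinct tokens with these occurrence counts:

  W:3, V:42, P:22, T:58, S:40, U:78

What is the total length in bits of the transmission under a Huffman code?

576

Build the Huffman tree bottom-up:
merge W(3) and P(22): 25
merge 25 and S(40): 65
merge V(42) and T(58): 100
merge 65 and U(78): 143
merge 100 and 143: 243
Total encoded bits = sum of merged weights = 25 + 65 + 100 + 143 + 243 = 576.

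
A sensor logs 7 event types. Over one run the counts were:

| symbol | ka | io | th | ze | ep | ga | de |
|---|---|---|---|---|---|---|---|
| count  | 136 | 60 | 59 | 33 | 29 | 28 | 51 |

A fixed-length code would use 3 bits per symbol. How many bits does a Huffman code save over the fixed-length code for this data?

139

Fixed-length: 3 bits × 396 symbols = 1188 bits.
Huffman merges:
merge ga(28) and ep(29): 57
merge ze(33) and de(51): 84
merge 57 and th(59): 116
merge io(60) and 84: 144
merge 116 and ka(136): 252
merge 144 and 252: 396
Huffman total = 57 + 84 + 116 + 144 + 252 + 396 = 1049 bits.
Saving = 1188 − 1049 = 139 bits.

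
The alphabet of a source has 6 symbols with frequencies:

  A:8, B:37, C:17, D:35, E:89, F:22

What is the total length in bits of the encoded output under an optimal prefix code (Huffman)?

Build the Huffman tree bottom-up:
combine A(8), C(17) → 25
combine F(22), 25 → 47
combine D(35), B(37) → 72
combine 47, 72 → 119
combine E(89), 119 → 208
The encoded length is the sum of every internal node's weight: 25 + 47 + 72 + 119 + 208 = 471 bits.

471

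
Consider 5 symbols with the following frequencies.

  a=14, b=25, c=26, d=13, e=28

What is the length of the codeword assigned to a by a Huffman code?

Huffman merges, smallest pair first:
merge d(13) and a(14): 27
merge b(25) and c(26): 51
merge 27 and e(28): 55
merge 51 and 55: 106
a sits 3 levels below the root, so its codeword is 3 bits.

3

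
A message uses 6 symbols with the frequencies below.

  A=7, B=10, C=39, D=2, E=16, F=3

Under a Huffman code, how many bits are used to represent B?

Build the tree from the bottom:
D(2) + F(3) → 5
5 + A(7) → 12
B(10) + 12 → 22
E(16) + 22 → 38
38 + C(39) → 77
The subtree containing B is merged 3 times, so code length = 3.

3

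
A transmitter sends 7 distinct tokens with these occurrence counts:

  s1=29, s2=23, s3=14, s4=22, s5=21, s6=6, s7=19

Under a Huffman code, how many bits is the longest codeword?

Merge the two lowest-weight nodes at each step:
merge s6(6) and s3(14): 20
merge s7(19) and 20: 39
merge s5(21) and s4(22): 43
merge s2(23) and s1(29): 52
merge 39 and 43: 82
merge 52 and 82: 134
The first pair merged (s6, s3) ends up deepest, at depth 4.

4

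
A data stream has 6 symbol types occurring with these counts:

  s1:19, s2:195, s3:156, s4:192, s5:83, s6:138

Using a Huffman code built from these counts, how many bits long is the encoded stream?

Greedily combine the two least-frequent nodes:
merge s1(19) and s5(83): 102
merge 102 and s6(138): 240
merge s3(156) and s4(192): 348
merge s2(195) and 240: 435
merge 348 and 435: 783
Each symbol's bit-cost is frequency × depth; summing gives 1908 bits (equivalently 102 + 240 + 348 + 435 + 783).

1908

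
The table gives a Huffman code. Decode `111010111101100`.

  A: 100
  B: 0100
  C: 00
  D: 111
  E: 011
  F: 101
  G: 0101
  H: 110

DGDEC

Read left to right; each codeword is recognised as soon as it completes (prefix code):
  111→D | 0101→G | 111→D | 011→E | 00→C
Decoded message: DGDEC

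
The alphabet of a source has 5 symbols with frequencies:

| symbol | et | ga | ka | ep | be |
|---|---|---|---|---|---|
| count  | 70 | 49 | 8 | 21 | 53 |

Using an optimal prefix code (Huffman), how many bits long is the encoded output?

Build the Huffman tree bottom-up:
merge ka(8) and ep(21): 29
merge 29 and ga(49): 78
merge be(53) and et(70): 123
merge 78 and 123: 201
Total encoded bits = sum of merged weights = 29 + 78 + 123 + 201 = 431.

431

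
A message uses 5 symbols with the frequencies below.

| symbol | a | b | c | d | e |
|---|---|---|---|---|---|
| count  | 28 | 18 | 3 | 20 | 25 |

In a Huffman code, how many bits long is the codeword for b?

Repeatedly merge the two smallest:
merge c(3) and b(18): 21
merge d(20) and 21: 41
merge e(25) and a(28): 53
merge 41 and 53: 94
The subtree containing b is merged 3 times, so code length = 3.

3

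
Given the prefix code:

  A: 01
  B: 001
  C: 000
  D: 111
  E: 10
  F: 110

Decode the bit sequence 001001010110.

BBAAE

Read left to right; each codeword is recognised as soon as it completes (prefix code):
  001→B | 001→B | 01→A | 01→A | 10→E
Decoded message: BBAAE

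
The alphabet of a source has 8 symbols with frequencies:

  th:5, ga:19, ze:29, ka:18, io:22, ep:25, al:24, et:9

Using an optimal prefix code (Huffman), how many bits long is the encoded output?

438

Greedily combine the two least-frequent nodes:
combine th(5), et(9) → 14
combine 14, ka(18) → 32
combine ga(19), io(22) → 41
combine al(24), ep(25) → 49
combine ze(29), 32 → 61
combine 41, 49 → 90
combine 61, 90 → 151
The encoded length is the sum of every internal node's weight: 14 + 32 + 41 + 49 + 61 + 90 + 151 = 438 bits.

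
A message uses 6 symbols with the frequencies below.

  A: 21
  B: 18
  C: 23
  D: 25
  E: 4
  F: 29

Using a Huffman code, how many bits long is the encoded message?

Merge the two smallest weights repeatedly:
combine E(4), B(18) → 22
combine A(21), 22 → 43
combine C(23), D(25) → 48
combine F(29), 43 → 72
combine 48, 72 → 120
The encoded length is the sum of every internal node's weight: 22 + 43 + 48 + 72 + 120 = 305 bits.

305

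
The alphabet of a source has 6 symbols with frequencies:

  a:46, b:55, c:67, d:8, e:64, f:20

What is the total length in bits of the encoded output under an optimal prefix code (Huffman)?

Merge the two smallest weights repeatedly:
merge d(8) and f(20): 28
merge 28 and a(46): 74
merge b(55) and e(64): 119
merge c(67) and 74: 141
merge 119 and 141: 260
Total encoded bits = sum of merged weights = 28 + 74 + 119 + 141 + 260 = 622.

622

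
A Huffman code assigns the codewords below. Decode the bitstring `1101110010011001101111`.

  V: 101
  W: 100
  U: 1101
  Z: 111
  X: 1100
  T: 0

Read left to right; each codeword is recognised as soon as it completes (prefix code):
  1101→U | 1100→X | 100→W | 1100→X | 1101→U | 111→Z
Decoded message: UXWXUZ

UXWXUZ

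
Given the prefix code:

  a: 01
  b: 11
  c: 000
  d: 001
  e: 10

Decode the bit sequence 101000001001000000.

eecadcc

Read left to right; each codeword is recognised as soon as it completes (prefix code):
  10→e | 10→e | 000→c | 01→a | 001→d | 000→c | 000→c
Decoded message: eecadcc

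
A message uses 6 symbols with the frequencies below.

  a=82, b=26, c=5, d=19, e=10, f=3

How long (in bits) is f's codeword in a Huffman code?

Huffman merges, smallest pair first:
f(3) + c(5) → 8
8 + e(10) → 18
18 + d(19) → 37
b(26) + 37 → 63
63 + a(82) → 145
f sits 5 levels below the root, so its codeword is 5 bits.

5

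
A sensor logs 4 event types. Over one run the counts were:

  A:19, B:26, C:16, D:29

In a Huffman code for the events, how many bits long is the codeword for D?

Huffman merges, smallest pair first:
combine C(16), A(19) → 35
combine B(26), D(29) → 55
combine 35, 55 → 90
D sits 2 levels below the root, so its codeword is 2 bits.

2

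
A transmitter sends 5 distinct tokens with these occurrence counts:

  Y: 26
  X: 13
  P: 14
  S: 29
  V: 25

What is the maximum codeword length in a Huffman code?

Merge the two lowest-weight nodes at each step:
merge X(13) and P(14): 27
merge V(25) and Y(26): 51
merge 27 and S(29): 56
merge 51 and 56: 107
The rarest symbols sit at the bottom; the longest codeword is 3 bits.

3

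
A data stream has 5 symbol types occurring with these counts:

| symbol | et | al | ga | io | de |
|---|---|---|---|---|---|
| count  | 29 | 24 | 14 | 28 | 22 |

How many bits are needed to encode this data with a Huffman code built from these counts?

Merge the two smallest weights repeatedly:
merge ga(14) and de(22): 36
merge al(24) and io(28): 52
merge et(29) and 36: 65
merge 52 and 65: 117
Each symbol's bit-cost is frequency × depth; summing gives 270 bits (equivalently 36 + 52 + 65 + 117).

270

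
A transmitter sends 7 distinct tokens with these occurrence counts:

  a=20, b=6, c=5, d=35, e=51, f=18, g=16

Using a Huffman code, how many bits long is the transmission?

378

Merge the two smallest weights repeatedly:
combine c(5), b(6) → 11
combine 11, g(16) → 27
combine f(18), a(20) → 38
combine 27, d(35) → 62
combine 38, e(51) → 89
combine 62, 89 → 151
Each symbol's bit-cost is frequency × depth; summing gives 378 bits (equivalently 11 + 27 + 38 + 62 + 89 + 151).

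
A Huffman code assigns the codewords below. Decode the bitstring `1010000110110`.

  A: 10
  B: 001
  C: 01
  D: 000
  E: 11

Read left to right; each codeword is recognised as soon as it completes (prefix code):
  10→A | 10→A | 000→D | 11→E | 01→C | 10→A
Decoded message: AADECA

AADECA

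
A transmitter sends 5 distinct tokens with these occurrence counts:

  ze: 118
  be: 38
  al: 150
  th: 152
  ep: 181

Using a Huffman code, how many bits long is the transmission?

Greedily combine the two least-frequent nodes:
combine be(38), ze(118) → 156
combine al(150), th(152) → 302
combine 156, ep(181) → 337
combine 302, 337 → 639
Each symbol's bit-cost is frequency × depth; summing gives 1434 bits (equivalently 156 + 302 + 337 + 639).

1434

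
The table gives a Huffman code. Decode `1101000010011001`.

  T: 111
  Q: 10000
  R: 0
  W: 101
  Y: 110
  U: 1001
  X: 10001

YQUU

Read left to right; each codeword is recognised as soon as it completes (prefix code):
  110→Y | 10000→Q | 1001→U | 1001→U
Decoded message: YQUU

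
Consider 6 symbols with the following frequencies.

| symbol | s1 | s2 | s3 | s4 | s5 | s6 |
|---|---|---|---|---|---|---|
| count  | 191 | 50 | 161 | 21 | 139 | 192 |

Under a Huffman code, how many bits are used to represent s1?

2

Build the tree from the bottom:
combine s4(21), s2(50) → 71
combine 71, s5(139) → 210
combine s3(161), s1(191) → 352
combine s6(192), 210 → 402
combine 352, 402 → 754
The subtree containing s1 is merged 2 times, so code length = 2.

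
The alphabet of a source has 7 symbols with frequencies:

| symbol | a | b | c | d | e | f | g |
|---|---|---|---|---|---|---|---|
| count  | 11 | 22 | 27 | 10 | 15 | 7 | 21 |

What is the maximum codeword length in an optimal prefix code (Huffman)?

Merge the two lowest-weight nodes at each step:
merge f(7) and d(10): 17
merge a(11) and e(15): 26
merge 17 and g(21): 38
merge b(22) and 26: 48
merge c(27) and 38: 65
merge 48 and 65: 113
Maximum depth reached is 4.

4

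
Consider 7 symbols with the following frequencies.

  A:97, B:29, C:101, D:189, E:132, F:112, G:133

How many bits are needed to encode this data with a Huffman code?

2183

Merge the two smallest weights repeatedly:
B(29) + A(97) → 126
C(101) + F(112) → 213
126 + E(132) → 258
G(133) + D(189) → 322
213 + 258 → 471
322 + 471 → 793
Each symbol's bit-cost is frequency × depth; summing gives 2183 bits (equivalently 126 + 213 + 258 + 322 + 471 + 793).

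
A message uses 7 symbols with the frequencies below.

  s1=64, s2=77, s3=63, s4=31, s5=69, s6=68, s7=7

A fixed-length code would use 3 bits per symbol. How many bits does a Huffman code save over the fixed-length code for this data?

108

Fixed-length: 3 bits × 379 symbols = 1137 bits.
Huffman merges:
merge s7(7) and s4(31): 38
merge 38 and s3(63): 101
merge s1(64) and s6(68): 132
merge s5(69) and s2(77): 146
merge 101 and 132: 233
merge 146 and 233: 379
Huffman total = 38 + 101 + 132 + 146 + 233 + 379 = 1029 bits.
Saving = 1137 − 1029 = 108 bits.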